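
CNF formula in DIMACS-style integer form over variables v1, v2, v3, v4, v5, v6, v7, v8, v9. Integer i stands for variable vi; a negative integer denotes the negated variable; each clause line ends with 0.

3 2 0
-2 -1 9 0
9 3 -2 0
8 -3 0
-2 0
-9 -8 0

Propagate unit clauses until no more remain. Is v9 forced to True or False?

Unit clause (~v2) sets v2 = False.
In (v2 | v3), v2 is now false; v3 must hold, so v3 = True.
From (v8 | ~v3) and v3 = True: v8 = True.
From (~v8 | ~v9) and v8 = True: v9 = False.

False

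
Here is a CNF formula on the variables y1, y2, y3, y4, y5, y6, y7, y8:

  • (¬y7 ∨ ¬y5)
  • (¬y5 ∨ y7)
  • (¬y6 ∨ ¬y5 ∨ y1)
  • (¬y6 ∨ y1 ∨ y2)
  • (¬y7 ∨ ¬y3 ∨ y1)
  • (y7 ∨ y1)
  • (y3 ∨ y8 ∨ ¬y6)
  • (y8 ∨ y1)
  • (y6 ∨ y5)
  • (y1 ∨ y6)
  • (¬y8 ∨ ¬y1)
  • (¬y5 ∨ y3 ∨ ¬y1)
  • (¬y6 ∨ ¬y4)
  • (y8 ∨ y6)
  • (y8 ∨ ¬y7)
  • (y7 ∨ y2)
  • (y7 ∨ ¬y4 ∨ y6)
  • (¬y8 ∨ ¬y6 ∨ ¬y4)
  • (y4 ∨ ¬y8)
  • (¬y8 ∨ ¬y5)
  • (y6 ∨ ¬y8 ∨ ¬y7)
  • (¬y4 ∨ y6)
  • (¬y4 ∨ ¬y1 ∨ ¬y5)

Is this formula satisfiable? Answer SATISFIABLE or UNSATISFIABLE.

SATISFIABLE

Pure literal: y2 appears only positively; assign y2 = True.
Branch on y1: take y1 = True.
  then y8 is forced to False.
  then y6 is forced to True.
  then y3 is forced to True.
  then y4 is forced to False.
  then y7 is forced to False.
  then y5 is forced to False.
Every clause has at least one true literal under this assignment.
So y1 = True, y2 = True, y3 = True, y4 = False, y5 = False, y6 = True, y7 = False, y8 = False is a satisfying assignment.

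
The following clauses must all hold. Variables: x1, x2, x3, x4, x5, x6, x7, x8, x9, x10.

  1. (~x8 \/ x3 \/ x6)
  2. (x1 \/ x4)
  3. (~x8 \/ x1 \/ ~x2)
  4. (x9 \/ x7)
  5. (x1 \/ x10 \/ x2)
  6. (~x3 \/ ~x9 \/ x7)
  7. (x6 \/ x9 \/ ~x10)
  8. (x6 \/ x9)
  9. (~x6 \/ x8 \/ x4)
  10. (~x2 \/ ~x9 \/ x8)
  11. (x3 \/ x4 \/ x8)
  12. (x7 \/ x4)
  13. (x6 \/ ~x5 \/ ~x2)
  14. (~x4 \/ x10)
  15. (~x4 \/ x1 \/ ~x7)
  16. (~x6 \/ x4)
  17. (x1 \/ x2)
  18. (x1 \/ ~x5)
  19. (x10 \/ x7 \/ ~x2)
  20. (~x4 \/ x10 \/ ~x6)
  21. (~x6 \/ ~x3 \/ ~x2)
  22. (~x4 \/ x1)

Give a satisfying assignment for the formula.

x1=T, x2=F, x3=T, x4=T, x5=F, x6=T, x7=T, x8=F, x9=T, x10=T

Check each clause:
  1. (x6 \/ ~x8 \/ x3) — ~x8 is true.
  2. (x1 \/ x4) — x1 is true.
  3. (~x8 \/ x1 \/ ~x2) — ~x8 is true.
  4. (x9 \/ x7) — x9 is true.
  5. (x2 \/ x10 \/ x1) — x1 is true.
  6. (~x9 \/ ~x3 \/ x7) — x7 is true.
  7. (x9 \/ ~x10 \/ x6) — x9 is true.
  8. (x6 \/ x9) — x9 is true.
  9. (x4 \/ ~x6 \/ x8) — x4 is true.
  10. (x8 \/ ~x2 \/ ~x9) — ~x2 is true.
  11. (x8 \/ x3 \/ x4) — x3 is true.
  12. (x7 \/ x4) — x4 is true.
  13. (~x5 \/ ~x2 \/ x6) — ~x5 is true.
  14. (x10 \/ ~x4) — x10 is true.
  15. (x1 \/ ~x4 \/ ~x7) — x1 is true.
  16. (x4 \/ ~x6) — x4 is true.
  17. (x2 \/ x1) — x1 is true.
  18. (x1 \/ ~x5) — x1 is true.
  19. (x10 \/ ~x2 \/ x7) — x10 is true.
  20. (x10 \/ ~x4 \/ ~x6) — x10 is true.
  21. (~x3 \/ ~x2 \/ ~x6) — ~x2 is true.
  22. (~x4 \/ x1) — x1 is true.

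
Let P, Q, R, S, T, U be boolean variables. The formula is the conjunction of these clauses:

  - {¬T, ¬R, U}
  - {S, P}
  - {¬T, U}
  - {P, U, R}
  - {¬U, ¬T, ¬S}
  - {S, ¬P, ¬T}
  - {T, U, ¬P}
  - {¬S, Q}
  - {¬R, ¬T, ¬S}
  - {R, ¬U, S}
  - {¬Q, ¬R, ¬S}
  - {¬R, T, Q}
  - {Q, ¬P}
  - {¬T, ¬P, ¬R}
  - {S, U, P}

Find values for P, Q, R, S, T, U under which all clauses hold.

P=F, Q=T, R=F, S=T, T=F, U=T

Branch on P: take P = False.
  then S is forced to True.
  then Q is forced to True.
  then R is forced to False.
  then U is forced to True.
  then T is forced to False.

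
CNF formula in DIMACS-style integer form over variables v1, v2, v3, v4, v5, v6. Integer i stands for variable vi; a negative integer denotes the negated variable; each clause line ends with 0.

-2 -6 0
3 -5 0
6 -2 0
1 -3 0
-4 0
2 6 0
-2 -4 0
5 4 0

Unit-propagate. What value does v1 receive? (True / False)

True

Unit clause (!v4) sets v4 = False.
(v5 || v4) with v4 = False leaves only v5, so v5 = True.
(v3 || !v5) with v5 = True leaves only v3, so v3 = True.
In (!v3 || v1), !v3 is now false; v1 must hold, so v1 = True.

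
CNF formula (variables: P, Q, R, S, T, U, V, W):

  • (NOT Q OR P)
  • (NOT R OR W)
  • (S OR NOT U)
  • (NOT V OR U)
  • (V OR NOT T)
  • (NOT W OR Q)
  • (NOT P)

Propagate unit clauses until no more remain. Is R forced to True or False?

(NOT P) is a unit clause: P = False.
(NOT Q OR P): since P = False, the clause reduces to (NOT Q). Q = False.
From (NOT W OR Q) and Q = False: W = False.
From (NOT R OR W) and W = False: R = False.

False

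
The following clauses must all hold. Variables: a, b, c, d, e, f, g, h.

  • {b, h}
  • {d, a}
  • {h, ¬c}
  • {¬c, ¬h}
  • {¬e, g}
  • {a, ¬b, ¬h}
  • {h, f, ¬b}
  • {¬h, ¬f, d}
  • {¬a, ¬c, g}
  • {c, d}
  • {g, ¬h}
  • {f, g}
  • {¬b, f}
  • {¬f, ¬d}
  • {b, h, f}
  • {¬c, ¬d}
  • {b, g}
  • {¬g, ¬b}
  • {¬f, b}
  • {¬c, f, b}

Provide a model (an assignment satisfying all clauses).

a = True, b = False, c = False, d = True, e = False, f = False, g = True, h = True

Check each clause:
  1. {b, h} — h is true.
  2. {d, a} — a is true.
  3. {¬c, h} — h is true.
  4. {¬h, ¬c} — ¬c is true.
  5. {g, ¬e} — ¬e is true.
  6. {¬b, a, ¬h} — a is true.
  7. {f, ¬b, h} — h is true.
  8. {d, ¬f, ¬h} — ¬f is true.
  9. {¬a, g, ¬c} — ¬c is true.
  10. {d, c} — d is true.
  11. {g, ¬h} — g is true.
  12. {g, f} — g is true.
  13. {¬b, f} — ¬b is true.
  14. {¬d, ¬f} — ¬f is true.
  15. {h, b, f} — h is true.
  16. {¬c, ¬d} — ¬c is true.
  17. {g, b} — g is true.
  18. {¬b, ¬g} — ¬b is true.
  19. {b, ¬f} — ¬f is true.
  20. {¬c, b, f} — ¬c is true.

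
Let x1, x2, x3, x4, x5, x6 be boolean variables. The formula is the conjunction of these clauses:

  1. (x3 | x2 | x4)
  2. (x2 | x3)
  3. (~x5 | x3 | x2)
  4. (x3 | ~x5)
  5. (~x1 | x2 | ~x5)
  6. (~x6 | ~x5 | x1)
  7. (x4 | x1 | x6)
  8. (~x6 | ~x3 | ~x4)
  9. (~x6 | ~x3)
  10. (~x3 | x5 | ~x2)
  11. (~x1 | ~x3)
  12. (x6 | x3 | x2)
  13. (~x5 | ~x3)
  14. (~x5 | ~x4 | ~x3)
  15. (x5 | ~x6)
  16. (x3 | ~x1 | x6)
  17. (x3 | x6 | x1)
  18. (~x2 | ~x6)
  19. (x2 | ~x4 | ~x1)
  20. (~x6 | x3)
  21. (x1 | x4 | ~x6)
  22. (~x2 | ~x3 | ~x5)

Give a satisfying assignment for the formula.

x1 = F, x2 = F, x3 = T, x4 = T, x5 = F, x6 = F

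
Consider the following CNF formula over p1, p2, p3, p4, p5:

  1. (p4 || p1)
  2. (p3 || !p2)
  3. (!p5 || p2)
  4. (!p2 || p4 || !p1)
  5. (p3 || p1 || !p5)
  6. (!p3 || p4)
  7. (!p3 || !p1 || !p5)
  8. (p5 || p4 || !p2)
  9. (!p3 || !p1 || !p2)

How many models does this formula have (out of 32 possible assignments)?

Split on p1, then p2.
  p1=1, p2=1: a clause becomes empty — 0.
  p1=1, p2=0: remaining (p3,p4,p5) ∈ {(0,0,0); (0,1,0); (1,1,0)} — 3.
  p1=0, p2=1: remaining (p3,p4,p5) ∈ {(1,1,0); (1,1,1)} — 2.
  p1=0, p2=0: remaining (p3,p4,p5) ∈ {(0,1,0); (1,1,0)} — 2.
Total: 0 + 3 + 2 + 2 = 7.

7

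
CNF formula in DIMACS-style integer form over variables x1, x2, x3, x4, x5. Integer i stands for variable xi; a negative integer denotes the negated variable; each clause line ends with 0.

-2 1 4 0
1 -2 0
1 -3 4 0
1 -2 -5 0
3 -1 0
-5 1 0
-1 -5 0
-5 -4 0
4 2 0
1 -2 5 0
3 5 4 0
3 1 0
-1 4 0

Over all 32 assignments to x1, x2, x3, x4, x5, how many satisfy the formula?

Satisfying assignments:
  x1=0 x2=0 x3=1 x4=1 x5=0
  x1=1 x2=0 x3=1 x4=1 x5=0
  x1=1 x2=1 x3=1 x4=1 x5=0
Count: 3.

3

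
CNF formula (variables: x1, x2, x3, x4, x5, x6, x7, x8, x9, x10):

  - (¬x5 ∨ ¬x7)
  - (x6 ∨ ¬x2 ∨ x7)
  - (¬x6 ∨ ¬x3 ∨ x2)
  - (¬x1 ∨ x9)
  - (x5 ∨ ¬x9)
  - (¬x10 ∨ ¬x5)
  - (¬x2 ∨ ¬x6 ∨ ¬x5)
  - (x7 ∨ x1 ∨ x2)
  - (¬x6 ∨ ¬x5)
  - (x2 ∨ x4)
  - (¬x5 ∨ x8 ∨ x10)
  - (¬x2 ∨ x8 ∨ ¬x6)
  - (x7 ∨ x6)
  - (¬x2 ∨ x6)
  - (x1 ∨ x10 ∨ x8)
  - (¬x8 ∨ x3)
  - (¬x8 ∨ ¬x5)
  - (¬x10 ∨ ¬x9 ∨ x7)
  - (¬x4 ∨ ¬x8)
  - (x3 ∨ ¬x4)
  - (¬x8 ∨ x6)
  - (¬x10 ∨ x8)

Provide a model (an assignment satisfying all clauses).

Try x1 = False.
Try x2 = True.
  then x6 is forced to True.
  then x5 is forced to False.
  then x9 is forced to False.
  then x8 is forced to True.
  then x3 is forced to True.
  then x4 is forced to False.
x7, x10 are now unconstrained; take x7 = True, x10 = True.
Every clause has at least one true literal under this assignment.

x1=0, x2=1, x3=1, x4=0, x5=0, x6=1, x7=1, x8=1, x9=0, x10=1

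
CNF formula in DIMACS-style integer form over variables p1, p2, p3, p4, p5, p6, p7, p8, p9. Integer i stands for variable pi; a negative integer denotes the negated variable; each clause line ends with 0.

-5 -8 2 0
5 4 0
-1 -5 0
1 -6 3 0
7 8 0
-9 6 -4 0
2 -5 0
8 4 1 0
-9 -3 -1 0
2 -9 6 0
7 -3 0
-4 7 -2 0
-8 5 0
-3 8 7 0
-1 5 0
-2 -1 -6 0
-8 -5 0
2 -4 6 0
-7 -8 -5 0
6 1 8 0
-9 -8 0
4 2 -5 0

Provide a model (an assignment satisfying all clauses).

p1=False, p2=True, p3=True, p4=True, p5=False, p6=True, p7=True, p8=False, p9=True

Branch on p1: take p1 = False.
Try p2 = True.
Branch on p3: take p3 = True.
  then p7 is forced to True.
The remaining clauses are satisfied by p4 = True, p5 = False, p6 = True, p8 = False, p9 = True.
Check each clause:
  1. {p2, ¬p8, ¬p5} — ¬p8 is true.
  2. {p4, p5} — p4 is true.
  3. {¬p5, ¬p1} — ¬p5 is true.
  4. {p1, p3, ¬p6} — p3 is true.
  5. {p7, p8} — p7 is true.
  6. {¬p4, p6, ¬p9} — p6 is true.
  7. {p2, ¬p5} — p2 is true.
  8. {p1, p8, p4} — p4 is true.
  9. {¬p3, ¬p9, ¬p1} — ¬p1 is true.
  10. {¬p9, p6, p2} — p2 is true.
  11. {p7, ¬p3} — p7 is true.
  12. {¬p4, p7, ¬p2} — p7 is true.
  13. {p5, ¬p8} — ¬p8 is true.
  14. {p8, p7, ¬p3} — p7 is true.
  15. {¬p1, p5} — ¬p1 is true.
  16. {¬p2, ¬p1, ¬p6} — ¬p1 is true.
  17. {¬p8, ¬p5} — ¬p8 is true.
  18. {p6, p2, ¬p4} — p2 is true.
  19. {¬p8, ¬p5, ¬p7} — ¬p8 is true.
  20. {p6, p1, p8} — p6 is true.
  21. {¬p8, ¬p9} — ¬p8 is true.
  22. {p4, ¬p5, p2} — p2 is true.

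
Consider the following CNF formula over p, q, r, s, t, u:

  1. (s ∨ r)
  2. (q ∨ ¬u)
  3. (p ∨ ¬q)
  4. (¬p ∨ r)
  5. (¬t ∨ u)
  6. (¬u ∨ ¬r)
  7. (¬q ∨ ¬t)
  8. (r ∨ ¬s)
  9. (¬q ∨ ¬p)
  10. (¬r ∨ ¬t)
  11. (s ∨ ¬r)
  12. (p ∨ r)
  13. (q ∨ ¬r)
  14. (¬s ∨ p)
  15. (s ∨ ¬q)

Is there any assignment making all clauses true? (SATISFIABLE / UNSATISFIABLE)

r = True:
  propagation gives u=False, t=False, s=True, q=True; an empty clause results — contradiction.
r = False:
  propagation gives s=True; an empty clause results — contradiction.
Every branch closes, so no satisfying assignment exists.

UNSATISFIABLE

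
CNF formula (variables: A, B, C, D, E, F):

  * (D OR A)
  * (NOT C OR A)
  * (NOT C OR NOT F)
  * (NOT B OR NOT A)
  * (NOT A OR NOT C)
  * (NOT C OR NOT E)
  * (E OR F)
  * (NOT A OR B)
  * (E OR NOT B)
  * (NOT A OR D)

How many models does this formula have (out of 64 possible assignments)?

5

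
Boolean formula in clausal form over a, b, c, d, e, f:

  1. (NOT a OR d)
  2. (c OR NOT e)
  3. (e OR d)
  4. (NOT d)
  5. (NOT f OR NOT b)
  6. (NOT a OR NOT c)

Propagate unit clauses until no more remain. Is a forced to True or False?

False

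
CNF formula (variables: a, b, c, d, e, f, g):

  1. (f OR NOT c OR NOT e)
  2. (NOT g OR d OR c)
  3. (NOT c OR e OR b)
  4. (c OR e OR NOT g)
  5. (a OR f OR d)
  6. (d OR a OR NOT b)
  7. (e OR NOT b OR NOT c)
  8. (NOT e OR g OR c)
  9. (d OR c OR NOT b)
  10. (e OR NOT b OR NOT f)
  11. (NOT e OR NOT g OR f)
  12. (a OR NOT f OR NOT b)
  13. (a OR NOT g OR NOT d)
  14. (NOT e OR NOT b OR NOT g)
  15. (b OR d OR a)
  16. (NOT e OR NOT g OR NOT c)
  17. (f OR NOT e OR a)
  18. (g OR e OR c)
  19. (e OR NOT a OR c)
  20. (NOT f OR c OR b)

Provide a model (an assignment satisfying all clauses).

a = T, b = F, c = T, d = F, e = T, f = T, g = F

Check each clause:
  1. (NOT e OR NOT c OR f) — f is true.
  2. (c OR NOT g OR d) — NOT g is true.
  3. (NOT c OR e OR b) — e is true.
  4. (e OR c OR NOT g) — NOT g is true.
  5. (d OR a OR f) — a is true.
  6. (d OR NOT b OR a) — a is true.
  7. (NOT c OR NOT b OR e) — e is true.
  8. (c OR NOT e OR g) — c is true.
  9. (NOT b OR c OR d) — c is true.
  10. (NOT b OR NOT f OR e) — e is true.
  11. (NOT g OR f OR NOT e) — NOT g is true.
  12. (NOT b OR NOT f OR a) — a is true.
  13. (NOT d OR NOT g OR a) — a is true.
  14. (NOT e OR NOT b OR NOT g) — NOT g is true.
  15. (a OR b OR d) — a is true.
  16. (NOT g OR NOT c OR NOT e) — NOT g is true.
  17. (a OR NOT e OR f) — a is true.
  18. (e OR g OR c) — c is true.
  19. (NOT a OR c OR e) — c is true.
  20. (NOT f OR b OR c) — c is true.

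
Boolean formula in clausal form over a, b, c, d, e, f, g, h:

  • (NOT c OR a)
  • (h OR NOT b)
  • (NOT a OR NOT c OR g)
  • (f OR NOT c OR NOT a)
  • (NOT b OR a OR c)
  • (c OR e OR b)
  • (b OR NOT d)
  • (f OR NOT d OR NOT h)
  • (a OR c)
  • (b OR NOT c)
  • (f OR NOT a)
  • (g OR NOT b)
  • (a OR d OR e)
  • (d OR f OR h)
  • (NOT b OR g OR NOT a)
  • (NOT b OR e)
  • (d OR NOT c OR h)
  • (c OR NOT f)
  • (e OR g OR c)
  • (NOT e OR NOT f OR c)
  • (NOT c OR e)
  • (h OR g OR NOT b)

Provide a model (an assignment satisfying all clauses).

Pure literal: g appears only positively; assign g = True.
Set a = True and propagate.
  then f is forced to True.
  then c is forced to True.
  then b is forced to True.
  then h is forced to True.
  then e is forced to True.
d is now unconstrained; take d = False.

a=T, b=T, c=T, d=F, e=T, f=T, g=T, h=T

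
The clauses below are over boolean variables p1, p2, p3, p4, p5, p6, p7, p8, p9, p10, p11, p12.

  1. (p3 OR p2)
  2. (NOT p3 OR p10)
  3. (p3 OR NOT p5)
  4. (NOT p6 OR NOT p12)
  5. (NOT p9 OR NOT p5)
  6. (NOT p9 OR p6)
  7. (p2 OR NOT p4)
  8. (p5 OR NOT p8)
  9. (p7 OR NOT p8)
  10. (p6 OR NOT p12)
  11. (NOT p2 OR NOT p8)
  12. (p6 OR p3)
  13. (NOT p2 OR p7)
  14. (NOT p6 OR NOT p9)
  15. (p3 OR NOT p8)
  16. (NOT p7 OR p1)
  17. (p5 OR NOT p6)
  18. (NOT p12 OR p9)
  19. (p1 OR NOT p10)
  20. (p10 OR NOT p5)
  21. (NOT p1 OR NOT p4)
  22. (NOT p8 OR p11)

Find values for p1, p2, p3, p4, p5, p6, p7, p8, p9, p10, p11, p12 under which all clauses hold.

p1 = True  p2 = True  p3 = True  p4 = False  p5 = True  p6 = False  p7 = True  p8 = False  p9 = False  p10 = True  p11 = False  p12 = False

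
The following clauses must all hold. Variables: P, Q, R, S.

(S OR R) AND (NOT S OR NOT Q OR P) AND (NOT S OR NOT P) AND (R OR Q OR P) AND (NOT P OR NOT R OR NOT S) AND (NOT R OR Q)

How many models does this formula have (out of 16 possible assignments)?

2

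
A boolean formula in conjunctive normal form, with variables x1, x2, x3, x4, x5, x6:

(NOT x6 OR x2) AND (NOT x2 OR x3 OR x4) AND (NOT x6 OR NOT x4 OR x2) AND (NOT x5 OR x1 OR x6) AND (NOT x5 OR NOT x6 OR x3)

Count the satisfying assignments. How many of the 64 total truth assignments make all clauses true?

Case analysis on x6 and x2:
  x6=T, x2=T: x1 free; 5 ways for (x3,x4,x5) × 2^1 = 10.
  x6=T, x2=F: a clause becomes empty — 0.
  x6=F, x2=T: 9 of the 16 assignments to (x1,x3,x4,x5) work.
  x6=F, x2=F: x3, x4 free; 3 ways for (x1,x5) × 2^2 = 12.
Total: 10 + 0 + 9 + 12 = 31.

31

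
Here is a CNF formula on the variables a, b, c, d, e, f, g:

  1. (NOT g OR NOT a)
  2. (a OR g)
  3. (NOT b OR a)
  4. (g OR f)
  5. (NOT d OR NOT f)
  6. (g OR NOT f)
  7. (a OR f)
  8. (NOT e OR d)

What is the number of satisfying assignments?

The models are:
  a=0 b=0 c=0 d=0 e=0 f=1 g=1
  a=0 b=0 c=1 d=0 e=0 f=1 g=1
Count: 2.

2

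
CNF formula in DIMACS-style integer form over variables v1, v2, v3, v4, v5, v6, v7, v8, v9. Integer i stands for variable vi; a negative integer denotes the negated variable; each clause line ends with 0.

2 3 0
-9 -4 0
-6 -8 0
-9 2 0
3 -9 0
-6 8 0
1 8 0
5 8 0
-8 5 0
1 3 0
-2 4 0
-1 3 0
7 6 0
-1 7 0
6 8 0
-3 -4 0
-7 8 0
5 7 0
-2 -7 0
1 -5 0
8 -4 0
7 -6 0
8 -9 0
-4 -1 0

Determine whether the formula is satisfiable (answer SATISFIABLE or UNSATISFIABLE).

v9 occurs only negated in the remaining clauses — set v9 = False.
Branch on v1: take v1 = True.
  then v3 is forced to True.
  then v7 is forced to True.
  then v4 is forced to False.
  then v2 is forced to False.
  then v8 is forced to True.
  then v6 is forced to False.
  then v5 is forced to True.
So v1 = T, v2 = F, v3 = T, v4 = F, v5 = T, v6 = F, v7 = T, v8 = T, v9 = F is a satisfying assignment.

SATISFIABLE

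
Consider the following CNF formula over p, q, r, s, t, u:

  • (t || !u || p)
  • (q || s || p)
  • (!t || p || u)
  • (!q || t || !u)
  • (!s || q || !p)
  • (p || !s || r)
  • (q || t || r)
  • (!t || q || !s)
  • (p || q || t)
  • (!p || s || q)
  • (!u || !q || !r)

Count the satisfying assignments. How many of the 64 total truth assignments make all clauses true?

Split on q, then p.
  q=1, p=1: s free; 5 ways for (r,t,u) × 2^1 = 10.
  q=1, p=0: remaining (r,s,t,u) ∈ {(0,0,0,0); (0,0,1,1); (1,0,0,0); (1,1,0,0)} — 4.
  q=0, p=1: a clause becomes empty — 0.
  q=0, p=0: a clause becomes empty — 0.
Total: 10 + 4 + 0 + 0 = 14.

14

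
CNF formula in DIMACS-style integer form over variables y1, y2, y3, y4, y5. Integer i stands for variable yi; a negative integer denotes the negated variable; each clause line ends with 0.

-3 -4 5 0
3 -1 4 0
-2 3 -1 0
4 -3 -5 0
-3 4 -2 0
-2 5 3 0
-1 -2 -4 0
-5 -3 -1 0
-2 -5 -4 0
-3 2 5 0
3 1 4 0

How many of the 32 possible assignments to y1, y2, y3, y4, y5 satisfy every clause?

5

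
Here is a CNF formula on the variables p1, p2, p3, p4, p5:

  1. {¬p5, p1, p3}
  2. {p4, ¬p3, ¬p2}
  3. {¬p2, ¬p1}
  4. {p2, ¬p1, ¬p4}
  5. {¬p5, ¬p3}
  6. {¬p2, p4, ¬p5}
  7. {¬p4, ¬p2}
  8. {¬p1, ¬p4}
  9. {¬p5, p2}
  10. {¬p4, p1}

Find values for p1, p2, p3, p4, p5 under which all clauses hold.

p1 = False, p2 = True, p3 = False, p4 = False, p5 = False

Pure literal: p5 appears only negated; assign p5 = False.
Set p1 = False and propagate.
  then p4 is forced to False.
Branch on p2: take p2 = True.
  then p3 is forced to False.
Every clause has at least one true literal under this assignment.
Check each clause:
  1. {p3, ¬p5, p1} — ¬p5 is true.
  2. {p4, ¬p2, ¬p3} — ¬p3 is true.
  3. {¬p1, ¬p2} — ¬p1 is true.
  4. {¬p1, p2, ¬p4} — p2 is true.
  5. {¬p5, ¬p3} — ¬p5 is true.
  6. {p4, ¬p5, ¬p2} — ¬p5 is true.
  7. {¬p4, ¬p2} — ¬p4 is true.
  8. {¬p1, ¬p4} — ¬p4 is true.
  9. {¬p5, p2} — p2 is true.
  10. {¬p4, p1} — ¬p4 is true.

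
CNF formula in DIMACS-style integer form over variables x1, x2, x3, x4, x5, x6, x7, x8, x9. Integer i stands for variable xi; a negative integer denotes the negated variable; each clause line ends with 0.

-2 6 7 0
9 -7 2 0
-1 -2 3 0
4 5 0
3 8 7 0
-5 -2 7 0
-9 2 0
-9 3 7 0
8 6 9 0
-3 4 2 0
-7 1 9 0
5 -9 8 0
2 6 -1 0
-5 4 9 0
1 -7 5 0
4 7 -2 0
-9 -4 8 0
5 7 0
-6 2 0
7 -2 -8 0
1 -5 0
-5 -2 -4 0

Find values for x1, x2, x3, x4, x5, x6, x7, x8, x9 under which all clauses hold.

x1=1, x2=1, x3=1, x4=1, x5=0, x6=1, x7=1, x8=1, x9=0

Branch on x1: take x1 = True.
For the remaining variables, x2 = True, x3 = True, x4 = True, x5 = False, x6 = True, x7 = True, x8 = True, x9 = False works.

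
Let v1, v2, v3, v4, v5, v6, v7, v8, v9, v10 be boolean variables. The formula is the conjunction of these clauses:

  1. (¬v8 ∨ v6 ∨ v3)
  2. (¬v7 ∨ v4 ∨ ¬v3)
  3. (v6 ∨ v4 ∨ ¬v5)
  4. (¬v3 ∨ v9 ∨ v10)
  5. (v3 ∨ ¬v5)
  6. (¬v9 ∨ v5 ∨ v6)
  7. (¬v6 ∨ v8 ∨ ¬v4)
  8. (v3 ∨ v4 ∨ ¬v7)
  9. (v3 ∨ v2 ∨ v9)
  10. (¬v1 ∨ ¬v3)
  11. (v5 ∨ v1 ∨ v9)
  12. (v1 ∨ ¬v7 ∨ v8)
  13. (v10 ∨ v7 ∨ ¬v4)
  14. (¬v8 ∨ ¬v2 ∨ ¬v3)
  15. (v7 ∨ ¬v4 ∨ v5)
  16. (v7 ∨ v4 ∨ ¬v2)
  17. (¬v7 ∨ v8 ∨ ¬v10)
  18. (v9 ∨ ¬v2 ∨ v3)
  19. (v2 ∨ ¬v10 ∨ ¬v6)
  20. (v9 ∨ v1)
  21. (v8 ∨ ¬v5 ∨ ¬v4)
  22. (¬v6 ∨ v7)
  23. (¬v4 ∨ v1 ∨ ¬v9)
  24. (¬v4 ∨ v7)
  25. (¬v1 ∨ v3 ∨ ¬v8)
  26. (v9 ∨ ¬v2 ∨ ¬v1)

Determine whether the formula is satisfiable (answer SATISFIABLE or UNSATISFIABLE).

v3 = True:
  propagation gives v1=False, v9=True, v4=False, v7=False; an empty clause results — contradiction.
v3 = False:
  v7 = True:
    v9 = True:
      propagation gives v6=True, v8=True, v1=True; contradiction.
    v9 = False:
      propagation gives v2=True; contradiction.
  v7 = False:
    propagation gives v4=False, v2=False, v9=True, v6=True; an empty clause results — contradiction.
Every branch closes, so no satisfying assignment exists.

UNSATISFIABLE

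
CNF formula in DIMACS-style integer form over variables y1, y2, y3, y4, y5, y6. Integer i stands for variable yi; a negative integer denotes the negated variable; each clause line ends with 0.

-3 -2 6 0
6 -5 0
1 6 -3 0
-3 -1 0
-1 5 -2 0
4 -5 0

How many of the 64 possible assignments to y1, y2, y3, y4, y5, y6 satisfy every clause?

22

Case analysis on y1 and y3:
  y1=1, y3=1: a clause becomes empty — 0.
  y1=1, y3=0: 6 of the 16 assignments to (y2,y4,y5,y6) work.
  y1=0, y3=1: y2 free; 3 ways for (y4,y5,y6) × 2^1 = 6.
  y1=0, y3=0: y2 free; 5 ways for (y4,y5,y6) × 2^1 = 10.
Total: 0 + 6 + 6 + 10 = 22.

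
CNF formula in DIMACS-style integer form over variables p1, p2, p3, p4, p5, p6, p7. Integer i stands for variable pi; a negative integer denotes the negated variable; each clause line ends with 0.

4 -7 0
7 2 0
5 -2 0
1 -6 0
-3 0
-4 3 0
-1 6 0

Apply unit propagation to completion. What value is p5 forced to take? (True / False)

Unit clause (~p3) sets p3 = False.
(~p4 | p3): since p3 = False, the clause reduces to (~p4). p4 = False.
In (~p7 | p4), p4 is now false; ~p7 must hold, so p7 = False.
(p7 | p2) with p7 = False leaves only p2, so p2 = True.
(~p2 | p5): since p2 = True, the clause reduces to (p5). p5 = True.

True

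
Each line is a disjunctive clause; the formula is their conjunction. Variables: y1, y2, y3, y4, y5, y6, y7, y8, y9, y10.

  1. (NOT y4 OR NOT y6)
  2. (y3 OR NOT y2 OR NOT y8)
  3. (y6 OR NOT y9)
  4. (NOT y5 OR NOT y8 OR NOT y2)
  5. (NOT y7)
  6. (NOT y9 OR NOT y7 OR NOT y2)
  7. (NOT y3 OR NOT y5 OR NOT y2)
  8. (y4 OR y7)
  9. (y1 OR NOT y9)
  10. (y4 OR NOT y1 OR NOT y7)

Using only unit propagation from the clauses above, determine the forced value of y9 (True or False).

False

Unit clause (NOT y7) sets y7 = False.
(y7 OR y4) with y7 = False leaves only y4, so y4 = True.
From (NOT y4 OR NOT y6) and y4 = True: y6 = False.
From (y6 OR NOT y9) and y6 = False: y9 = False.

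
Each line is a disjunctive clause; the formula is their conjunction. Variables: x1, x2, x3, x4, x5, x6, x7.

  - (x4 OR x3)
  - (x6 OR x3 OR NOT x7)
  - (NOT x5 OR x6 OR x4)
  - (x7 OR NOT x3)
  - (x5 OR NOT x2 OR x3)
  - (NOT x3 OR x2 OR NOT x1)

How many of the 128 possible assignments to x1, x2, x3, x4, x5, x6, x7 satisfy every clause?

Case analysis on x3 and x2:
  x3=T, x2=T: x1 free; 7 ways for (x4,x5,x6,x7) × 2^1 = 14.
  x3=T, x2=F: 7 of the 32 assignments to (x1,x4,x5,x6,x7) work.
  x3=F, x2=T: x1 free; 3 ways for (x4,x5,x6,x7) × 2^1 = 6.
  x3=F, x2=F: x1, x5 free; 3 ways for (x4,x6,x7) × 2^2 = 12.
Total: 14 + 7 + 6 + 12 = 39.

39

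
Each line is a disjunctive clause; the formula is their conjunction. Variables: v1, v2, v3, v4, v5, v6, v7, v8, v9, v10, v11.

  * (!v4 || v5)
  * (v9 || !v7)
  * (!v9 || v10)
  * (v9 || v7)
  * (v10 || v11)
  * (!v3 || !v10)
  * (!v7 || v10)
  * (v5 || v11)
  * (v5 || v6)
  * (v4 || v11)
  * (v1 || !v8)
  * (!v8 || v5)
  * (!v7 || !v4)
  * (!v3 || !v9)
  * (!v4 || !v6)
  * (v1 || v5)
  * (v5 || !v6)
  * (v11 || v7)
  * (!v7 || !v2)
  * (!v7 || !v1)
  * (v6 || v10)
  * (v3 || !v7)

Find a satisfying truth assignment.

Pure literal: v2 appears only negated; assign v2 = False.
Pure literal: v5 appears only positively; assign v5 = True.
Set v1 = False and propagate.
  then v8 is forced to False.
For the remaining variables, v3 = False, v4 = True, v6 = False, v7 = False, v9 = True, v10 = True, v11 = True works.

v1=F, v2=F, v3=F, v4=T, v5=T, v6=F, v7=F, v8=F, v9=T, v10=T, v11=T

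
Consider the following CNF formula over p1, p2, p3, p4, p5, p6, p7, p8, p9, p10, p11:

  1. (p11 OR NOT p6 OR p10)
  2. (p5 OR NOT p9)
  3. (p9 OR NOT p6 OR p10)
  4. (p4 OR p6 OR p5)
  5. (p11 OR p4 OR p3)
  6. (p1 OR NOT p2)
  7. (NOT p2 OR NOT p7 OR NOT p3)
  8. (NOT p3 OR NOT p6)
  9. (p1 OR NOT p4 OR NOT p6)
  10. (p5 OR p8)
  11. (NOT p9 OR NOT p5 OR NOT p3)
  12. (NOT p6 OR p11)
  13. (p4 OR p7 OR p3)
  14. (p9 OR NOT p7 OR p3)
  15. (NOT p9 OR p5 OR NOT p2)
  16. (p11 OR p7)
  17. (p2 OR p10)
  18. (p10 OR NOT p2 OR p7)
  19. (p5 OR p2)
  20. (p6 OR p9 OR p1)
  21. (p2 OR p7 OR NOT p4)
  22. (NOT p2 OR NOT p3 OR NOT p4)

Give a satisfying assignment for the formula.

p1=T, p2=F, p3=T, p4=F, p5=T, p6=F, p7=T, p8=F, p9=F, p10=T, p11=T

Pure literal: p1 appears only positively; assign p1 = True.
Pure literal: p10 appears only positively; assign p10 = True.
Branch on p2: take p2 = False.
  then p5 is forced to True.
Set p3 = True and propagate.
  then p6 is forced to False.
  then p9 is forced to False.
Branch on p4: take p4 = False.
For the remaining variables, p7 = True, p8 = False, p11 = True works.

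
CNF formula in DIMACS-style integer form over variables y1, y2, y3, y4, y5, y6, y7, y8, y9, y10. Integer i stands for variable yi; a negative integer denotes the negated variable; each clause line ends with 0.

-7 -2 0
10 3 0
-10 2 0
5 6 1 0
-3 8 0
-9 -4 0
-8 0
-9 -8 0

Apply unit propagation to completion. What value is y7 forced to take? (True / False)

False

(~y8) stands alone — y8 = False.
(y8 | ~y3): since y8 = False, the clause reduces to (~y3). y3 = False.
(y10 | y3): since y3 = False, the clause reduces to (y10). y10 = True.
(~y10 | y2): since y10 = True, the clause reduces to (y2). y2 = True.
From (~y7 | ~y2) and y2 = True: y7 = False.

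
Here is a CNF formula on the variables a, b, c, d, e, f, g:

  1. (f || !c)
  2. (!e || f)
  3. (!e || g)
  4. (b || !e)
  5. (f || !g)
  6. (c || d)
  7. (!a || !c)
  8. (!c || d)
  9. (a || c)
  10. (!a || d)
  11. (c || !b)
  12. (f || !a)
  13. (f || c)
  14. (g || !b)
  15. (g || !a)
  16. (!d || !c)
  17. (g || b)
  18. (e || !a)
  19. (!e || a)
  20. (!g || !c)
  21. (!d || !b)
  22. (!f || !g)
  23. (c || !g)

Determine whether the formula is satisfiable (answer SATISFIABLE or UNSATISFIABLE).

UNSATISFIABLE

c = True:
  propagation gives f=True, a=False, d=True; an empty clause results — contradiction.
c = False:
  propagation gives d=True, a=True, b=False, e=False; an empty clause results — contradiction.
Every branch closes, so no satisfying assignment exists.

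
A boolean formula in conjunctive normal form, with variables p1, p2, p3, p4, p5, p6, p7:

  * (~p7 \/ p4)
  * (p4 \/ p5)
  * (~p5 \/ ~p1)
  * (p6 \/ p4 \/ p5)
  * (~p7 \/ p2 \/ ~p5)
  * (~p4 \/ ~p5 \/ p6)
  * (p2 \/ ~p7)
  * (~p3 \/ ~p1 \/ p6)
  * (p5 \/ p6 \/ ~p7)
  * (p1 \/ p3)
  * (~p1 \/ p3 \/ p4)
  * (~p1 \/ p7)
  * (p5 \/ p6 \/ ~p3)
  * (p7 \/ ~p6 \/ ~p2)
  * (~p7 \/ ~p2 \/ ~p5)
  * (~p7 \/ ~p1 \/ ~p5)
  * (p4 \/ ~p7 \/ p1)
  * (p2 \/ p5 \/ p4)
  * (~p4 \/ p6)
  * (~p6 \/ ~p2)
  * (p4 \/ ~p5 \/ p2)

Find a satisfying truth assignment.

Branch on p1: take p1 = False.
  then p3 is forced to True.
Branch on p2: take p2 = False.
  then p7 is forced to False.
The remaining clauses are satisfied by p4 = True, p5 = False, p6 = True.
Every clause has at least one true literal under this assignment.

p1=False  p2=False  p3=True  p4=True  p5=False  p6=True  p7=False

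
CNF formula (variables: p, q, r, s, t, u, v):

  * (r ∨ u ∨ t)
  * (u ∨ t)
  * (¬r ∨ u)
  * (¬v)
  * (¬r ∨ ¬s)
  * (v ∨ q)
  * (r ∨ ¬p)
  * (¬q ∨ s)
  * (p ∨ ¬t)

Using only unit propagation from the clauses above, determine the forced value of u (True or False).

(¬v) stands alone — v = False.
In (v ∨ q), v is now false; q must hold, so q = True.
(¬q ∨ s): since q = True, the clause reduces to (s). s = True.
(¬s ∨ ¬r) with s = True leaves only ¬r, so r = False.
From (¬p ∨ r) and r = False: p = False.
In (p ∨ ¬t), p is now false; ¬t must hold, so t = False.
(u ∨ t ∨ r): since r = False, t = False, the clause reduces to (u). u = True.

True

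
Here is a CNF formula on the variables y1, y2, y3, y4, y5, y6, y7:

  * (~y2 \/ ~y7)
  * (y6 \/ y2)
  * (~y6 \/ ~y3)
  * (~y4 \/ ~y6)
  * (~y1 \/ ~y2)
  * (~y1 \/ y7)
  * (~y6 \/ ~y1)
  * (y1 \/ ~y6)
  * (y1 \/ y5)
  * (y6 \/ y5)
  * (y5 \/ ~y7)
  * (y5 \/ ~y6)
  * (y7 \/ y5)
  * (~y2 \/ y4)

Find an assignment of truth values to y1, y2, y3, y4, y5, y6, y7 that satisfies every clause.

y1 = F  y2 = T  y3 = T  y4 = T  y5 = T  y6 = F  y7 = F

Check each clause:
  1. (~y7 \/ ~y2) — ~y7 is true.
  2. (y6 \/ y2) — y2 is true.
  3. (~y6 \/ ~y3) — ~y6 is true.
  4. (~y6 \/ ~y4) — ~y6 is true.
  5. (~y2 \/ ~y1) — ~y1 is true.
  6. (~y1 \/ y7) — ~y1 is true.
  7. (~y6 \/ ~y1) — ~y6 is true.
  8. (~y6 \/ y1) — ~y6 is true.
  9. (y1 \/ y5) — y5 is true.
  10. (y5 \/ y6) — y5 is true.
  11. (y5 \/ ~y7) — ~y7 is true.
  12. (~y6 \/ y5) — ~y6 is true.
  13. (y7 \/ y5) — y5 is true.
  14. (~y2 \/ y4) — y4 is true.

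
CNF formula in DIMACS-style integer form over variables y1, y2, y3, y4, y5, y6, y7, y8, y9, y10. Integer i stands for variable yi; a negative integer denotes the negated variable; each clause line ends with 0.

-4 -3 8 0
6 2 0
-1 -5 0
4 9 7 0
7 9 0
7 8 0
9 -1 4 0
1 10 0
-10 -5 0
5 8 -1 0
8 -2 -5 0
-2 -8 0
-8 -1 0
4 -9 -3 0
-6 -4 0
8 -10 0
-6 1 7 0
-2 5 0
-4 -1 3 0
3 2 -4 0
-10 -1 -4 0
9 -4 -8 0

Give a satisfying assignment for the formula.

y7 occurs only positively in the remaining clauses — set y7 = True.
Try y1 = False.
  then y10 is forced to True.
  then y5 is forced to False.
  then y8 is forced to True.
  then y2 is forced to False.
  then y6 is forced to True.
  then y4 is forced to False.
Set y3 = False and propagate.
y9 is now unconstrained; take y9 = True.

y1=F, y2=F, y3=F, y4=F, y5=F, y6=T, y7=T, y8=T, y9=T, y10=T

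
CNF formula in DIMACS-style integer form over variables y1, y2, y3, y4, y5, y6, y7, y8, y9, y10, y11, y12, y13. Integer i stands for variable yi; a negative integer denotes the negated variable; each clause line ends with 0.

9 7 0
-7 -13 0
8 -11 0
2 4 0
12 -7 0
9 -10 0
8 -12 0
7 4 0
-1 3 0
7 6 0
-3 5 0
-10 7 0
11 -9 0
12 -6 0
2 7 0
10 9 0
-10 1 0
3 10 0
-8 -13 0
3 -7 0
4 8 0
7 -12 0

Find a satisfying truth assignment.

y1=1  y2=0  y3=1  y4=1  y5=1  y6=0  y7=1  y8=1  y9=1  y10=1  y11=1  y12=1  y13=0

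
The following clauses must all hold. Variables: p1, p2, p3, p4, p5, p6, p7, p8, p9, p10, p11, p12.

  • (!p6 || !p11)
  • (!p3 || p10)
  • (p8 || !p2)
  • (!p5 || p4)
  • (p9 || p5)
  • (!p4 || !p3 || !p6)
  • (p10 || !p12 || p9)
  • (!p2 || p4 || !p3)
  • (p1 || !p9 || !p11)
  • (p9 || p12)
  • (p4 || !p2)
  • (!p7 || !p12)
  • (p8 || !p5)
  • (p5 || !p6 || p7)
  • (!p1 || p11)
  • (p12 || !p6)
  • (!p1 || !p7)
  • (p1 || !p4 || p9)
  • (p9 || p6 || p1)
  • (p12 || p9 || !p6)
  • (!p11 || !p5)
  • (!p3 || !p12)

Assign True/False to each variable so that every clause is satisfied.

Pure literal: p8 appears only positively; assign p8 = True.
p10 occurs only positively in the remaining clauses — set p10 = True.
Try p1 = True.
  then p11 is forced to True.
  then p6 is forced to False.
  then p7 is forced to False.
  then p5 is forced to False.
  then p9 is forced to True.
Set p2 = True and propagate.
  then p4 is forced to True.
For the remaining variables, p3 = True, p12 = False works.

p1 = 1, p2 = 1, p3 = 1, p4 = 1, p5 = 0, p6 = 0, p7 = 0, p8 = 1, p9 = 1, p10 = 1, p11 = 1, p12 = 0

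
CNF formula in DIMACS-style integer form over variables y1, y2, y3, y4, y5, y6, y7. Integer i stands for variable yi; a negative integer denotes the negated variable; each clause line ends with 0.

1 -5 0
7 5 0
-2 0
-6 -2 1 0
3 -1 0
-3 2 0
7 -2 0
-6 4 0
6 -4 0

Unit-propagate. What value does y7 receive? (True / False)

True

(!y2) stands alone — y2 = False.
(!y3 || y2) with y2 = False leaves only !y3, so y3 = False.
From (!y1 || y3) and y3 = False: y1 = False.
(!y5 || y1) with y1 = False leaves only !y5, so y5 = False.
From (y5 || y7) and y5 = False: y7 = True.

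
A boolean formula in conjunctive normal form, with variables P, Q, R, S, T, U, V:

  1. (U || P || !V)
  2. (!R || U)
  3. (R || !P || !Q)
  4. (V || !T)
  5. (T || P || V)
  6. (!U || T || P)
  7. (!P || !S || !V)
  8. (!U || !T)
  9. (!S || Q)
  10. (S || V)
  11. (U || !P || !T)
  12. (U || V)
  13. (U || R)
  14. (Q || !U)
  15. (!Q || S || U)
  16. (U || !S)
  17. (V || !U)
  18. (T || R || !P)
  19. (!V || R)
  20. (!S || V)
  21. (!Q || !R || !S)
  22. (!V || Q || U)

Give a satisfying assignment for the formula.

P=1, Q=1, R=1, S=0, T=0, U=1, V=1

Check each clause:
  1. (U || P || !V) — U is true.
  2. (!R || U) — U is true.
  3. (R || !Q || !P) — R is true.
  4. (V || !T) — !T is true.
  5. (P || T || V) — P is true.
  6. (!U || P || T) — P is true.
  7. (!S || !P || !V) — !S is true.
  8. (!T || !U) — !T is true.
  9. (Q || !S) — Q is true.
  10. (S || V) — V is true.
  11. (!T || U || !P) — !T is true.
  12. (V || U) — U is true.
  13. (R || U) — R is true.
  14. (Q || !U) — Q is true.
  15. (U || !Q || S) — U is true.
  16. (!S || U) — !S is true.
  17. (V || !U) — V is true.
  18. (!P || R || T) — R is true.
  19. (R || !V) — R is true.
  20. (V || !S) — !S is true.
  21. (!R || !Q || !S) — !S is true.
  22. (U || Q || !V) — Q is true.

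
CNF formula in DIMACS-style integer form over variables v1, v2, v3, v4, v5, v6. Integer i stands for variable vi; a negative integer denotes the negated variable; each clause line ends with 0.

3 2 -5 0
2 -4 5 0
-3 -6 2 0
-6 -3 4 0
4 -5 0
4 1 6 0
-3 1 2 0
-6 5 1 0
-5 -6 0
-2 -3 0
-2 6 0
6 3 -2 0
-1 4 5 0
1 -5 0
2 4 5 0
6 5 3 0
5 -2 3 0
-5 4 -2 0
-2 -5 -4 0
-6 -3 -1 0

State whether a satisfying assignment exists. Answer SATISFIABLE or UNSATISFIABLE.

Set v1 = True and propagate.
For the remaining variables, v2 = False, v3 = True, v4 = True, v5 = True, v6 = False works.
So v1=1, v2=0, v3=1, v4=1, v5=1, v6=0 is a satisfying assignment.

SATISFIABLE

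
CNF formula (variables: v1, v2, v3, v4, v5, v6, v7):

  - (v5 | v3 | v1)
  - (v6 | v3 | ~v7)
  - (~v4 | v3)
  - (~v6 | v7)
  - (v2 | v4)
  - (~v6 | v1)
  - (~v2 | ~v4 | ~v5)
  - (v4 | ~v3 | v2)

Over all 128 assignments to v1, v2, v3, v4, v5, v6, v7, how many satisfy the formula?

30

Split on v3, then v4.
  v3=T, v4=T: 15 of the 32 assignments to (v1,v2,v5,v6,v7) work.
  v3=T, v4=F: v5 free; 5 ways for (v1,v2,v6,v7) × 2^1 = 10.
  v3=F, v4=T: a clause becomes empty — 0.
  v3=F, v4=F: 5 of the 32 assignments to (v1,v2,v5,v6,v7) work.
Total: 15 + 10 + 0 + 5 = 30.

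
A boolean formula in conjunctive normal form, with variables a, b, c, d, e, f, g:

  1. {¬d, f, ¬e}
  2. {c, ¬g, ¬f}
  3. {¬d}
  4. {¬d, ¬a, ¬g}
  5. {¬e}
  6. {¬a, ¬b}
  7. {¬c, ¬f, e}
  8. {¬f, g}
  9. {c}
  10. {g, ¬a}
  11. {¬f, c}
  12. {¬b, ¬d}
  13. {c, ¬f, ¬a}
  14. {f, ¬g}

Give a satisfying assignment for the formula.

a=F, b=F, c=T, d=F, e=F, f=F, g=F

Check each clause:
  1. {¬e, f, ¬d} — ¬e is true.
  2. {¬f, ¬g, c} — ¬g is true.
  3. {¬d} — ¬d is true.
  4. {¬g, ¬d, ¬a} — ¬g is true.
  5. {¬e} — ¬e is true.
  6. {¬b, ¬a} — ¬b is true.
  7. {¬f, ¬c, e} — ¬f is true.
  8. {¬f, g} — ¬f is true.
  9. {c} — c is true.
  10. {¬a, g} — ¬a is true.
  11. {¬f, c} — ¬f is true.
  12. {¬d, ¬b} — ¬d is true.
  13. {c, ¬a, ¬f} — ¬f is true.
  14. {f, ¬g} — ¬g is true.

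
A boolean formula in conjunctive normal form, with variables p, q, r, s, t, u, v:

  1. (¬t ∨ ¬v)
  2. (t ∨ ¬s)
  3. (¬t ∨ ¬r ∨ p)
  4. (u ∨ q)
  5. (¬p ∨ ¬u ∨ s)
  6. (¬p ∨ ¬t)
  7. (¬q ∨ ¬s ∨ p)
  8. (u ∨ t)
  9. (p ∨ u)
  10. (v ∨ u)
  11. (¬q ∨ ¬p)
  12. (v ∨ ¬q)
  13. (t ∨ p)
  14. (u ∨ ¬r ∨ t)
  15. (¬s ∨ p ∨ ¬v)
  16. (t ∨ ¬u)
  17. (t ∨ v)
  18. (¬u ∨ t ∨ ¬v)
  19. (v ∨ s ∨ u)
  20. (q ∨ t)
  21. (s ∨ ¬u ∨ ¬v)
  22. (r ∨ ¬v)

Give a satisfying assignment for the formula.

p=0  q=0  r=0  s=0  t=1  u=1  v=0

Set p = False and propagate.
  then u is forced to True.
  then t is forced to True.
  then v is forced to False.
  then r is forced to False.
  then q is forced to False.
s is now unconstrained; take s = False.
Every clause has at least one true literal under this assignment.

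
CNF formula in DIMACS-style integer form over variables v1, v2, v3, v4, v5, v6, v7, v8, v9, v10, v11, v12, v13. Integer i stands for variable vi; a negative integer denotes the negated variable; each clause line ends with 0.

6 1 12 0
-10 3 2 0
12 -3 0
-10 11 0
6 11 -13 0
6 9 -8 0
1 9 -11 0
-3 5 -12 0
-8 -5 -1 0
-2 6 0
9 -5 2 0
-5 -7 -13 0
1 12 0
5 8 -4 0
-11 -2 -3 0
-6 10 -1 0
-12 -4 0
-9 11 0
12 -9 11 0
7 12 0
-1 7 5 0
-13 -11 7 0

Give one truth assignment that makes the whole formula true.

v1=T, v2=T, v3=F, v4=F, v5=T, v6=T, v7=F, v8=F, v9=T, v10=T, v11=T, v12=T, v13=F

v4 occurs only negated in the remaining clauses — set v4 = False.
Pure literal: v13 appears only negated; assign v13 = False.
Try v1 = True.
Set v2 = True and propagate.
  then v6 is forced to True.
  then v10 is forced to True.
  then v11 is forced to True.
  then v3 is forced to False.
Set v5 = True and propagate.
  then v8 is forced to False.
The remaining clauses are satisfied by v7 = False, v9 = True, v12 = True.
Check each clause:
  1. (v12 ∨ v6 ∨ v1) — v1 is true.
  2. (v2 ∨ v3 ∨ ¬v10) — v2 is true.
  3. (¬v3 ∨ v12) — v12 is true.
  4. (v11 ∨ ¬v10) — v11 is true.
  5. (v11 ∨ ¬v13 ∨ v6) — v11 is true.
  6. (¬v8 ∨ v6 ∨ v9) — ¬v8 is true.
  7. (v1 ∨ v9 ∨ ¬v11) — v1 is true.
  8. (¬v3 ∨ v5 ∨ ¬v12) — ¬v3 is true.
  9. (¬v1 ∨ ¬v8 ∨ ¬v5) — ¬v8 is true.
  10. (v6 ∨ ¬v2) — v6 is true.
  11. (v9 ∨ v2 ∨ ¬v5) — v9 is true.
  12. (¬v7 ∨ ¬v13 ∨ ¬v5) — ¬v7 is true.
  13. (v12 ∨ v1) — v1 is true.
  14. (v8 ∨ v5 ∨ ¬v4) — ¬v4 is true.
  15. (¬v2 ∨ ¬v11 ∨ ¬v3) — ¬v3 is true.
  16. (¬v1 ∨ v10 ∨ ¬v6) — v10 is true.
  17. (¬v4 ∨ ¬v12) — ¬v4 is true.
  18. (v11 ∨ ¬v9) — v11 is true.
  19. (v11 ∨ ¬v9 ∨ v12) — v11 is true.
  20. (v12 ∨ v7) — v12 is true.
  21. (v7 ∨ v5 ∨ ¬v1) — v5 is true.
  22. (¬v13 ∨ ¬v11 ∨ v7) — ¬v13 is true.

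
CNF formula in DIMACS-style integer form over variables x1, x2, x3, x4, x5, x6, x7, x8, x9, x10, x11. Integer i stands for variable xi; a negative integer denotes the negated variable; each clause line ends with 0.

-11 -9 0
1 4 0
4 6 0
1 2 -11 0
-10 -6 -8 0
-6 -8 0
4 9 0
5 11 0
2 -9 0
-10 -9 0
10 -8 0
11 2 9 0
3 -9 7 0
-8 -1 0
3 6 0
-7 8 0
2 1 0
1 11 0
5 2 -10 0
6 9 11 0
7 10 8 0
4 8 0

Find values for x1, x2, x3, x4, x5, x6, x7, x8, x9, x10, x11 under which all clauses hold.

x1=0, x2=1, x3=1, x4=1, x5=1, x6=1, x7=0, x8=0, x9=0, x10=1, x11=1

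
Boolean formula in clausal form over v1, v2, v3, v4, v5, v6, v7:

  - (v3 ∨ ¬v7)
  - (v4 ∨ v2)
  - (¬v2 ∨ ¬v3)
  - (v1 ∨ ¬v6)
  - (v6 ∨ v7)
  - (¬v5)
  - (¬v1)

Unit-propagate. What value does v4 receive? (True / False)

True

(¬v5) stands alone — v5 = False.
(¬v1) stands alone — v1 = False.
(v1 ∨ ¬v6): since v1 = False, the clause reduces to (¬v6). v6 = False.
(v6 ∨ v7) with v6 = False leaves only v7, so v7 = True.
(v3 ∨ ¬v7): since v7 = True, the clause reduces to (v3). v3 = True.
From (¬v3 ∨ ¬v2) and v3 = True: v2 = False.
(v2 ∨ v4) with v2 = False leaves only v4, so v4 = True.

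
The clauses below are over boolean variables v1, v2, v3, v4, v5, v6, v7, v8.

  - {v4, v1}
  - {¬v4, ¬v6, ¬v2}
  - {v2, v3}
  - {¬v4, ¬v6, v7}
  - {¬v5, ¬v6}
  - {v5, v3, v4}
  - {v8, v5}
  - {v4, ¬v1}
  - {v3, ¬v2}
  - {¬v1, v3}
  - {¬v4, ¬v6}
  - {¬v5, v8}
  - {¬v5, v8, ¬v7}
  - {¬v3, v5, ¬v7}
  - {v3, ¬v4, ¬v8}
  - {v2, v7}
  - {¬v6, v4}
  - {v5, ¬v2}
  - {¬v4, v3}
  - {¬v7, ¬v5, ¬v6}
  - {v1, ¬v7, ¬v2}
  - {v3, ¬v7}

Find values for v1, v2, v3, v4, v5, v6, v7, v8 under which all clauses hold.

v1 = T, v2 = F, v3 = T, v4 = T, v5 = T, v6 = F, v7 = T, v8 = T

v6 occurs only negated in the remaining clauses — set v6 = False.
Try v1 = True.
  then v4 is forced to True.
  then v3 is forced to True.
Set v2 = False and propagate.
  then v7 is forced to True.
  then v5 is forced to True.
  then v8 is forced to True.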